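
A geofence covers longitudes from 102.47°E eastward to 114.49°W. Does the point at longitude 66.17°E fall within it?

No

Band width going east from +102.47° to -114.49°: ((-114.49 − 102.47) mod 360) = 143.04°.
Offset of +66.17° east of the west edge: ((66.17 − 102.47) mod 360) = 323.70°.
323.70° > 143.04° ⇒ outside.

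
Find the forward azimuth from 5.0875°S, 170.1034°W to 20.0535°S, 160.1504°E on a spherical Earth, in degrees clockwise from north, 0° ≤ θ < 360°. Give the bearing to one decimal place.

240.0°

Δλ = 160.1504 − -170.1034 = 330.2538°; wrapped into (−180°, 180°]: -29.7462°.
θ = atan2( sin Δλ · cos φ₂ , cos φ₁ · sin φ₂ − sin φ₁ · cos φ₂ · cos Δλ )
  = atan2(-0.46608, -0.26922) = -120.012° → normalised to [0°, 360°): 239.988°.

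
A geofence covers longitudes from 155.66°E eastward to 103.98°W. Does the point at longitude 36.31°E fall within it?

No

Band width going east from +155.66° to -103.98°: ((-103.98 − 155.66) mod 360) = 100.36°.
Offset of +36.31° east of the west edge: ((36.31 − 155.66) mod 360) = 240.65°.
240.65° > 100.36° ⇒ outside.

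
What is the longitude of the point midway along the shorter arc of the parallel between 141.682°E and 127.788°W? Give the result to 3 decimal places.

173.053°W

Signed shortest Δλ from +141.682° to -127.788° is +90.530°.
Midpoint longitude = +141.682° + (+90.530°)/2 = +141.682° + 45.265° = +186.947°.
Normalise into (−180°, 180°]: -173.053°.
(The naïve average (+141.682 + -127.788)/2 = 6.947° is on the wrong side of the globe.)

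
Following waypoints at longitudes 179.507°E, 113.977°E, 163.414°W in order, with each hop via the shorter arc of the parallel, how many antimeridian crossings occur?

1

Leg 1: +179.507° → +113.977°, shortest Δλ = -65.53° (west) — does not cross 180°.
Leg 2: +113.977° → -163.414°, shortest Δλ = 82.609° (east) — crosses 180°.
Total crossings: 1.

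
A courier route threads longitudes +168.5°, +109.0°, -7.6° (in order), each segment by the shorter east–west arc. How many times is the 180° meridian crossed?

Leg 1: +168.5° → +109.0°, shortest Δλ = -59.5° (west) — does not cross 180°.
Leg 2: +109.0° → -7.6°, shortest Δλ = -116.6° (west) — does not cross 180°.
Total crossings: 0.

0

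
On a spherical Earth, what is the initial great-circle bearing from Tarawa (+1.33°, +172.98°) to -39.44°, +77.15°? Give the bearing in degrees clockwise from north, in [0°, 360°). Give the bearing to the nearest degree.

231°

Δλ = 77.15 − 172.98 = -95.83°.
θ = atan2( sin Δλ · cos φ₂ , cos φ₁ · sin φ₂ − sin φ₁ · cos φ₂ · cos Δλ )
  = atan2(-0.76830, -0.63328) = -129.498° → normalised to [0°, 360°): 230.502°.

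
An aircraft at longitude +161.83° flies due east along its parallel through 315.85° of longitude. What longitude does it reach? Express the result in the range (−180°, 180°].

+117.68°

Start at +161.83°; shift +315.85° → +477.68°.
+477.68° lies outside (−180°, 180°]; subtract 360° → +117.68°.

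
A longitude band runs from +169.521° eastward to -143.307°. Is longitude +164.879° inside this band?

No

Band width going east from +169.521° to -143.307°: ((-143.307 − 169.521) mod 360) = 47.172°.
Offset of +164.879° east of the west edge: ((164.879 − 169.521) mod 360) = 355.358°.
355.358° > 47.172° ⇒ outside.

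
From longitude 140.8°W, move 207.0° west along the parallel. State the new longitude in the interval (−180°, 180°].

12.2°E

Start at -140.8°; shift −207.0° → -347.8°.
-347.8° lies outside (−180°, 180°]; add 360° → +12.2°.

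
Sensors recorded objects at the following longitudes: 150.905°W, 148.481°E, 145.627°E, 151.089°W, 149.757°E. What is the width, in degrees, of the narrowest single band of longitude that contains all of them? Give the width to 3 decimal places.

Sort the longitudes: -151.089°, -150.905°, +145.627°, +148.481°, +149.757°.
Eastward gaps between consecutive values (wrapping around): 0.184°, 296.532°, 2.854°, 1.276°, 59.154°.
Largest gap = 296.532° ⇒ minimal covering band is its complement: 360° − 296.532° = 63.468°.
Band runs from +145.627° eastward to -150.905°, crossing the antimeridian.

63.468°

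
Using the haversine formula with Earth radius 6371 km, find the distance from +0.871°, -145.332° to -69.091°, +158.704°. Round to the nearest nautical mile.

4762 nmi

Δλ = 158.704 − -145.332 = 304.036°; wrapped into (−180°, 180°]: -55.964°.
Δφ = -69.091 − 0.871 = -69.962°.
a = sin²(Δφ/2) + cos φ₁ · cos φ₂ · sin²(Δλ/2) = 0.407235.
c = 2·atan2(√a, √(1−a)) = 1.38419 rad → d = 6371·c ≈ 8818.64 km ≈ 4761.69 nmi.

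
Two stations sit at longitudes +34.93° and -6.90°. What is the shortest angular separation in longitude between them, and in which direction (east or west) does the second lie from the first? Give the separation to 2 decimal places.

41.83° west

Raw difference: -6.90 − 34.93 = -41.83°.
Normalise into (−180°, 180°]: -41.83° stays -41.83°.
Negative ⇒ the second point lies to the west; separation 41.83°.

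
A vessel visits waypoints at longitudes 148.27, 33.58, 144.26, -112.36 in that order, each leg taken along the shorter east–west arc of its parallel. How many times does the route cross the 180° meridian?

1

Leg 1: +148.27° → +33.58°, shortest Δλ = -114.69° (west) — does not cross 180°.
Leg 2: +33.58° → +144.26°, shortest Δλ = 110.68° (east) — does not cross 180°.
Leg 3: +144.26° → -112.36°, shortest Δλ = 103.38° (east) — crosses 180°.
Total crossings: 1.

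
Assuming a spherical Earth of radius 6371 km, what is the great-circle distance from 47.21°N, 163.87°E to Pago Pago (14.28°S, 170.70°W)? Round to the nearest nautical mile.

Δλ = -170.70 − 163.87 = -334.57°; wrapped into (−180°, 180°]: 25.43°.
Δφ = -14.28 − 47.21 = -61.49°.
a = sin²(Δφ/2) + cos φ₁ · cos φ₂ · sin²(Δλ/2) = 0.293236.
c = 2·atan2(√a, √(1−a)) = 1.14447 rad → d = 6371·c ≈ 7291.43 km ≈ 3937.06 nmi.

3937 nmi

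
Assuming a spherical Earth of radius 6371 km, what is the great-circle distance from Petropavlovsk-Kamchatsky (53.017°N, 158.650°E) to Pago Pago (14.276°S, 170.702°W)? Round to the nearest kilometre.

Δλ = -170.702 − 158.650 = -329.352°; wrapped into (−180°, 180°]: 30.648°.
Δφ = -14.276 − 53.017 = -67.293°.
a = sin²(Δφ/2) + cos φ₁ · cos φ₂ · sin²(Δλ/2) = 0.347709.
c = 2·atan2(√a, √(1−a)) = 1.26130 rad → d = 6371·c ≈ 8035.72 km.

8036 km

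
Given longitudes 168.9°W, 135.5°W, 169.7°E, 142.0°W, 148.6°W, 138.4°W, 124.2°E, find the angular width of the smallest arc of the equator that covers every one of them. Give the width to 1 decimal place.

100.3°

Sort the longitudes: -168.9°, -148.6°, -142.0°, -138.4°, -135.5°, +124.2°, +169.7°.
Eastward gaps between consecutive values (wrapping around): 20.3°, 6.6°, 3.6°, 2.9°, 259.7°, 45.5°, 21.4°.
Largest gap = 259.7° ⇒ minimal covering band is its complement: 360° − 259.7° = 100.3°.
Band runs from +124.2° eastward to -135.5°, crossing the antimeridian.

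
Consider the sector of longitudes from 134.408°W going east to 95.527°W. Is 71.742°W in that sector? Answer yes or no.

No

Band width going east from -134.408° to -95.527°: ((-95.527 − -134.408) mod 360) = 38.881°.
Offset of -71.742° east of the west edge: ((-71.742 − -134.408) mod 360) = 62.666°.
62.666° > 38.881° ⇒ outside.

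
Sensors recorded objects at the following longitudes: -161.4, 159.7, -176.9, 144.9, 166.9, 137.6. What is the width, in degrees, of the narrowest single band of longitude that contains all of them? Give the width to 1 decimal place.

61.0°

Sort the longitudes: -176.9°, -161.4°, +137.6°, +144.9°, +159.7°, +166.9°.
Eastward gaps between consecutive values (wrapping around): 15.5°, 299.0°, 7.3°, 14.8°, 7.2°, 16.2°.
Largest gap = 299.0° ⇒ minimal covering band is its complement: 360° − 299.0° = 61.0°.
Band runs from +137.6° eastward to -161.4°, crossing the antimeridian.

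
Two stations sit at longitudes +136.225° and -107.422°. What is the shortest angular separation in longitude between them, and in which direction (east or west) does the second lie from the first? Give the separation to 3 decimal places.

Raw difference: -107.422 − 136.225 = -243.647°.
Normalise into (−180°, 180°]: -243.647° + 360° = 116.353°.
Positive ⇒ the second point lies to the east; separation 116.353°.

116.353° east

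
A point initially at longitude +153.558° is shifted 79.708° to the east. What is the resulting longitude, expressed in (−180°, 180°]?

Start at +153.558°; shift +79.708° → +233.266°.
+233.266° lies outside (−180°, 180°]; subtract 360° → -126.734°.

-126.734°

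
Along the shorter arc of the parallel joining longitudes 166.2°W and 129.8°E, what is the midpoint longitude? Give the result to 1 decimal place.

161.8°E

Signed shortest Δλ from -166.2° to +129.8° is -64.0°.
Midpoint longitude = -166.2° + (-64.0°)/2 = -166.2° − 32.0° = -198.2°.
Normalise into (−180°, 180°]: +161.8°.
(The naïve average (-166.2 + +129.8)/2 = -18.2° is on the wrong side of the globe.)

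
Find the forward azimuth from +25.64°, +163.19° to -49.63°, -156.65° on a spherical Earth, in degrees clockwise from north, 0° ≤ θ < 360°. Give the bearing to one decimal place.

Δλ = -156.65 − 163.19 = -319.84°; wrapped into (−180°, 180°]: 40.16°.
θ = atan2( sin Δλ · cos φ₂ , cos φ₁ · sin φ₂ − sin φ₁ · cos φ₂ · cos Δλ )
  = atan2(0.41773, -0.90106) = 155.128° → normalised to [0°, 360°): 155.128°.

155.1°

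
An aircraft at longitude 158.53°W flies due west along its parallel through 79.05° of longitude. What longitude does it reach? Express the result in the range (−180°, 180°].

Start at -158.53°; shift −79.05° → -237.58°.
-237.58° lies outside (−180°, 180°]; add 360° → +122.42°.

122.42°E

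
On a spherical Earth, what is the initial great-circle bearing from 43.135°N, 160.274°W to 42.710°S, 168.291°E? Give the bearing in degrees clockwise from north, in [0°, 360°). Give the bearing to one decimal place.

202.5°

Δλ = 168.291 − -160.274 = 328.565°; wrapped into (−180°, 180°]: -31.435°.
θ = atan2( sin Δλ · cos φ₂ , cos φ₁ · sin φ₂ − sin φ₁ · cos φ₂ · cos Δλ )
  = atan2(-0.38322, -0.92364) = -157.466° → normalised to [0°, 360°): 202.534°.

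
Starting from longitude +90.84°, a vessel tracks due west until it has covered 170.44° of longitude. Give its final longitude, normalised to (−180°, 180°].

-79.60°

Start at +90.84°; shift −170.44° → -79.60°.
-79.60° already lies in (−180°, 180°].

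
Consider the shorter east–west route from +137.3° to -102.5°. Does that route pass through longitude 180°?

Yes

Naïve |-102.5 − 137.3| = 239.8° > 180°, so the shorter arc goes the other way round — across 180°.
Signed shortest Δλ = ((-102.5 − 137.3 + 180) mod 360) − 180 = 120.2°.
Going east by 120.2° from +137.3° passes through 180° before reaching -102.5°.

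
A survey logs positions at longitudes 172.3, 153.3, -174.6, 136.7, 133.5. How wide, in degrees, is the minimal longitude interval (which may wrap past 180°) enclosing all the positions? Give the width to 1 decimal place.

51.9°

Sort the longitudes: -174.6°, +133.5°, +136.7°, +153.3°, +172.3°.
Eastward gaps between consecutive values (wrapping around): 308.1°, 3.2°, 16.6°, 19.0°, 13.1°.
Largest gap = 308.1° ⇒ minimal covering band is its complement: 360° − 308.1° = 51.9°.
Band runs from +133.5° eastward to -174.6°, crossing the antimeridian.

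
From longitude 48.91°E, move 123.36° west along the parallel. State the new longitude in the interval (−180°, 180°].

74.45°W

Start at +48.91°; shift −123.36° → -74.45°.
-74.45° already lies in (−180°, 180°].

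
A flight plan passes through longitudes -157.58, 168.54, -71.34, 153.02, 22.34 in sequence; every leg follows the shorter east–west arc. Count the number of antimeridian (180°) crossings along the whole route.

3

Leg 1: -157.58° → +168.54°, shortest Δλ = -33.88° (west) — crosses 180°.
Leg 2: +168.54° → -71.34°, shortest Δλ = 120.12° (east) — crosses 180°.
Leg 3: -71.34° → +153.02°, shortest Δλ = -135.64° (west) — crosses 180°.
Leg 4: +153.02° → +22.34°, shortest Δλ = -130.68° (west) — does not cross 180°.
Total crossings: 3.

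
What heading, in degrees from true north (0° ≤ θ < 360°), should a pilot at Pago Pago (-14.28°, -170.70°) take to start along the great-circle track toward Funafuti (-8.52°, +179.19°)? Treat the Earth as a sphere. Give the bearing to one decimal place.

299.1°

Δλ = 179.19 − -170.70 = 349.89°; wrapped into (−180°, 180°]: -10.11°.
θ = atan2( sin Δλ · cos φ₂ , cos φ₁ · sin φ₂ − sin φ₁ · cos φ₂ · cos Δλ )
  = atan2(-0.17360, 0.09657) = -60.913° → normalised to [0°, 360°): 299.087°.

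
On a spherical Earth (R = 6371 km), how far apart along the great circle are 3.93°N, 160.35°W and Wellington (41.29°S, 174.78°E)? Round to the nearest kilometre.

5625 km

Δλ = 174.78 − -160.35 = 335.13°; wrapped into (−180°, 180°]: -24.87°.
Δφ = -41.29 − 3.93 = -45.22°.
a = sin²(Δφ/2) + cos φ₁ · cos φ₂ · sin²(Δλ/2) = 0.182565.
c = 2·atan2(√a, √(1−a)) = 0.88296 rad → d = 6371·c ≈ 5625.31 km.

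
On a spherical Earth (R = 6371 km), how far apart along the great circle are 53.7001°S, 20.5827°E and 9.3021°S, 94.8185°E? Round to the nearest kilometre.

Δλ = 94.8185 − 20.5827 = 74.2358°.
Δφ = -9.3021 − -53.7001 = 44.3980°.
a = sin²(Δφ/2) + cos φ₁ · cos φ₂ · sin²(Δλ/2) = 0.355504.
c = 2·atan2(√a, √(1−a)) = 1.27762 rad → d = 6371·c ≈ 8139.73 km.

8140 km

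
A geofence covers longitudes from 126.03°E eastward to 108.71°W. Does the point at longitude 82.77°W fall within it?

No

Band width going east from +126.03° to -108.71°: ((-108.71 − 126.03) mod 360) = 125.26°.
Offset of -82.77° east of the west edge: ((-82.77 − 126.03) mod 360) = 151.20°.
151.20° > 125.26° ⇒ outside.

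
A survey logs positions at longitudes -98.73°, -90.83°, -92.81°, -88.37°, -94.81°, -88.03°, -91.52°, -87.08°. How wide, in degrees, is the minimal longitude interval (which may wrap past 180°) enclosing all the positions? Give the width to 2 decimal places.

11.65°

Sort the longitudes: -98.73°, -94.81°, -92.81°, -91.52°, -90.83°, -88.37°, -88.03°, -87.08°.
Eastward gaps between consecutive values (wrapping around): 3.92°, 2.00°, 1.29°, 0.69°, 2.46°, 0.34°, 0.95°, 348.35°.
Largest gap = 348.35° ⇒ minimal covering band is its complement: 360° − 348.35° = 11.65°.
Band runs from -98.73° eastward to -87.08°.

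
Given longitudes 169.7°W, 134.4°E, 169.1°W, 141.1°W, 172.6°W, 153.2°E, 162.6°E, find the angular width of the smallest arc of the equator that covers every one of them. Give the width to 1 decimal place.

84.5°

Sort the longitudes: -172.6°, -169.7°, -169.1°, -141.1°, +134.4°, +153.2°, +162.6°.
Eastward gaps between consecutive values (wrapping around): 2.9°, 0.6°, 28.0°, 275.5°, 18.8°, 9.4°, 24.8°.
Largest gap = 275.5° ⇒ minimal covering band is its complement: 360° − 275.5° = 84.5°.
Band runs from +134.4° eastward to -141.1°, crossing the antimeridian.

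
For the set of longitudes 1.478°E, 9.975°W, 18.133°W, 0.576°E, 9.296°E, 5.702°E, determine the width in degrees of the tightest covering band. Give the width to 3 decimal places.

Sort the longitudes: -18.133°, -9.975°, +0.576°, +1.478°, +5.702°, +9.296°.
Eastward gaps between consecutive values (wrapping around): 8.158°, 10.551°, 0.902°, 4.224°, 3.594°, 332.571°.
Largest gap = 332.571° ⇒ minimal covering band is its complement: 360° − 332.571° = 27.429°.
Band runs from -18.133° eastward to +9.296°.

27.429°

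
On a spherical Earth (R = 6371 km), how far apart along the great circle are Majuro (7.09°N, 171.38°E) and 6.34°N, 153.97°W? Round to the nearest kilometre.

3827 km

Δλ = -153.97 − 171.38 = -325.35°; wrapped into (−180°, 180°]: 34.65°.
Δφ = 6.34 − 7.09 = -0.75°.
a = sin²(Δφ/2) + cos φ₁ · cos φ₂ · sin²(Δλ/2) = 0.087506.
c = 2·atan2(√a, √(1−a)) = 0.60062 rad → d = 6371·c ≈ 3826.53 km.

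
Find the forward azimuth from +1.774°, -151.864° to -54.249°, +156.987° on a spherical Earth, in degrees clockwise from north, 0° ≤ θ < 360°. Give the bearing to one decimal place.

209.0°

Δλ = 156.987 − -151.864 = 308.851°; wrapped into (−180°, 180°]: -51.149°.
θ = atan2( sin Δλ · cos φ₂ , cos φ₁ · sin φ₂ − sin φ₁ · cos φ₂ · cos Δλ )
  = atan2(-0.45501, -0.82252) = -151.049° → normalised to [0°, 360°): 208.951°.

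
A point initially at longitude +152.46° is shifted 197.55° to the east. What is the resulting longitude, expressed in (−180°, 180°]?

-9.99°

Start at +152.46°; shift +197.55° → +350.01°.
+350.01° lies outside (−180°, 180°]; subtract 360° → -9.99°.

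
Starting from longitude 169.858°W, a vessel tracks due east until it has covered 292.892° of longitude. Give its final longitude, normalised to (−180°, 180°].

123.034°E

Start at -169.858°; shift +292.892° → +123.034°.
+123.034° already lies in (−180°, 180°].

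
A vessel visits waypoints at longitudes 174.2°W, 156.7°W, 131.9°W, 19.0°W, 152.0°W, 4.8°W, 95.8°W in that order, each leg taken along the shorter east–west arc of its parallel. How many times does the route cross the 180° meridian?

0

Leg 1: -174.2° → -156.7°, shortest Δλ = 17.5° (east) — does not cross 180°.
Leg 2: -156.7° → -131.9°, shortest Δλ = 24.8° (east) — does not cross 180°.
Leg 3: -131.9° → -19.0°, shortest Δλ = 112.9° (east) — does not cross 180°.
Leg 4: -19.0° → -152.0°, shortest Δλ = -133.0° (west) — does not cross 180°.
Leg 5: -152.0° → -4.8°, shortest Δλ = 147.2° (east) — does not cross 180°.
Leg 6: -4.8° → -95.8°, shortest Δλ = -91.0° (west) — does not cross 180°.
Total crossings: 0.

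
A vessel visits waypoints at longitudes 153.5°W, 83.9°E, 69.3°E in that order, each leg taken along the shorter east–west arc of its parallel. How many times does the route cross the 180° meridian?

Leg 1: -153.5° → +83.9°, shortest Δλ = -122.6° (west) — crosses 180°.
Leg 2: +83.9° → +69.3°, shortest Δλ = -14.6° (west) — does not cross 180°.
Total crossings: 1.

1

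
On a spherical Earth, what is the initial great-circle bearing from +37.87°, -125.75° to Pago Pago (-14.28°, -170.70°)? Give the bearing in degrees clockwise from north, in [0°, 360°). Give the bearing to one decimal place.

228.0°

Δλ = -170.70 − -125.75 = -44.95°.
θ = atan2( sin Δλ · cos φ₂ , cos φ₁ · sin φ₂ − sin φ₁ · cos φ₂ · cos Δλ )
  = atan2(-0.68466, -0.61574) = -131.966° → normalised to [0°, 360°): 228.034°.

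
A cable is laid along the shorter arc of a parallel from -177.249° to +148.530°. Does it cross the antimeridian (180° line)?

Naïve |148.530 − -177.249| = 325.779° > 180°, so the shorter arc goes the other way round — across 180°.
Signed shortest Δλ = ((148.530 − -177.249 + 180) mod 360) − 180 = -34.221°.
Going west by 34.221° from -177.249° passes through 180° before reaching +148.530°.

Yes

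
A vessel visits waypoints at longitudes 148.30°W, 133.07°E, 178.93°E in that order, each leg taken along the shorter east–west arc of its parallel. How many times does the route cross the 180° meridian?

1

Leg 1: -148.30° → +133.07°, shortest Δλ = -78.63° (west) — crosses 180°.
Leg 2: +133.07° → +178.93°, shortest Δλ = 45.86° (east) — does not cross 180°.
Total crossings: 1.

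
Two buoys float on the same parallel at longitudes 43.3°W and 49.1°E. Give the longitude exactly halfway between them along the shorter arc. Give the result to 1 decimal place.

Signed shortest Δλ from -43.3° to +49.1° is +92.4°.
Midpoint longitude = -43.3° + (+92.4°)/2 = -43.3° + 46.2° = +2.9°.

2.9°E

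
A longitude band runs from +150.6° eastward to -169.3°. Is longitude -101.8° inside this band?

Band width going east from +150.6° to -169.3°: ((-169.3 − 150.6) mod 360) = 40.1°.
Offset of -101.8° east of the west edge: ((-101.8 − 150.6) mod 360) = 107.6°.
107.6° > 40.1° ⇒ outside.

No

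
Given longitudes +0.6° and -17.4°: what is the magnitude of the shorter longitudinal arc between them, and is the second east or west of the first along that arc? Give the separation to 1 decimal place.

Raw difference: -17.4 − 0.6 = -18.0°.
Normalise into (−180°, 180°]: -18.0° stays -18.0°.
Negative ⇒ the second point lies to the west; separation 18.0°.

18.0° west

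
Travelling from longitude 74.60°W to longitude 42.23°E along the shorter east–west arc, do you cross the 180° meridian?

Signed shortest Δλ = ((42.23 − -74.60 + 180) mod 360) − 180 = 116.83°.
Going east by 116.83° from -74.60° reaches +42.23° without touching 180°.

No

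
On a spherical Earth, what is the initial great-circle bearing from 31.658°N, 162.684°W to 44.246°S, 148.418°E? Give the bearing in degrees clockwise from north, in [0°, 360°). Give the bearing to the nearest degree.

Δλ = 148.418 − -162.684 = 311.102°; wrapped into (−180°, 180°]: -48.898°.
θ = atan2( sin Δλ · cos φ₂ , cos φ₁ · sin φ₂ − sin φ₁ · cos φ₂ · cos Δλ )
  = atan2(-0.53980, -0.84108) = -147.308° → normalised to [0°, 360°): 212.692°.

213°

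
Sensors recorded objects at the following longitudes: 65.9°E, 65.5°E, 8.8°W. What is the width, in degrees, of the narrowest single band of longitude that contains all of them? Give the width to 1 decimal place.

74.7°

Sort the longitudes: -8.8°, +65.5°, +65.9°.
Eastward gaps between consecutive values (wrapping around): 74.3°, 0.4°, 285.3°.
Largest gap = 285.3° ⇒ minimal covering band is its complement: 360° − 285.3° = 74.7°.
Band runs from -8.8° eastward to +65.9°.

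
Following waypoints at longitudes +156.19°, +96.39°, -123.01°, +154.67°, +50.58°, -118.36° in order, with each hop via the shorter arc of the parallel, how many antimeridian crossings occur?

2

Leg 1: +156.19° → +96.39°, shortest Δλ = -59.8° (west) — does not cross 180°.
Leg 2: +96.39° → -123.01°, shortest Δλ = 140.6° (east) — crosses 180°.
Leg 3: -123.01° → +154.67°, shortest Δλ = -82.32° (west) — crosses 180°.
Leg 4: +154.67° → +50.58°, shortest Δλ = -104.09° (west) — does not cross 180°.
Leg 5: +50.58° → -118.36°, shortest Δλ = -168.94° (west) — does not cross 180°.
Total crossings: 2.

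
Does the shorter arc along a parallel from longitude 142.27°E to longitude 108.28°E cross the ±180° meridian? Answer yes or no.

Signed shortest Δλ = ((108.28 − 142.27 + 180) mod 360) − 180 = -33.99°.
Going west by 33.99° from +142.27° reaches +108.28° without touching 180°.

No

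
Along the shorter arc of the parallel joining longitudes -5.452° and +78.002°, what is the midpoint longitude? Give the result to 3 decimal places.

+36.275°

Signed shortest Δλ from -5.452° to +78.002° is +83.454°.
Midpoint longitude = -5.452° + (+83.454°)/2 = -5.452° + 41.727° = +36.275°.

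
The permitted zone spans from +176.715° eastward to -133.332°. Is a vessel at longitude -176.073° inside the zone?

Band width going east from +176.715° to -133.332°: ((-133.332 − 176.715) mod 360) = 49.953°.
Offset of -176.073° east of the west edge: ((-176.073 − 176.715) mod 360) = 7.212°.
7.212° ≤ 49.953° ⇒ inside.

Yes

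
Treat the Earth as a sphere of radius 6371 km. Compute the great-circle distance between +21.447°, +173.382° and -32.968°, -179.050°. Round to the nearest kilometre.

Δλ = -179.050 − 173.382 = -352.432°; wrapped into (−180°, 180°]: 7.568°.
Δφ = -32.968 − 21.447 = -54.415°.
a = sin²(Δφ/2) + cos φ₁ · cos φ₂ · sin²(Δλ/2) = 0.212446.
c = 2·atan2(√a, √(1−a)) = 0.95806 rad → d = 6371·c ≈ 6103.80 km.

6104 km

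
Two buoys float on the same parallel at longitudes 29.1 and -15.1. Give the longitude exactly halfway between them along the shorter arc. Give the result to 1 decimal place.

Signed shortest Δλ from +29.1° to -15.1° is -44.2°.
Midpoint longitude = +29.1° + (-44.2°)/2 = +29.1° − 22.1° = +7.0°.

+7.0°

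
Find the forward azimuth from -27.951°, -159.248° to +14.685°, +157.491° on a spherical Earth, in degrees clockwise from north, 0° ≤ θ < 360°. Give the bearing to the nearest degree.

310°

Δλ = 157.491 − -159.248 = 316.739°; wrapped into (−180°, 180°]: -43.261°.
θ = atan2( sin Δλ · cos φ₂ , cos φ₁ · sin φ₂ − sin φ₁ · cos φ₂ · cos Δλ )
  = atan2(-0.66294, 0.55412) = -50.109° → normalised to [0°, 360°): 309.891°.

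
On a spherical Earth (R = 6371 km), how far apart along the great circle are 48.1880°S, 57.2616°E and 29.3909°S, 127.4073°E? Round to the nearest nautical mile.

3346 nmi

Δλ = 127.4073 − 57.2616 = 70.1457°.
Δφ = -29.3909 − -48.1880 = 18.7971°.
a = sin²(Δφ/2) + cos φ₁ · cos φ₂ · sin²(Δλ/2) = 0.218465.
c = 2·atan2(√a, √(1−a)) = 0.97270 rad → d = 6371·c ≈ 6197.08 km ≈ 3346.15 nmi.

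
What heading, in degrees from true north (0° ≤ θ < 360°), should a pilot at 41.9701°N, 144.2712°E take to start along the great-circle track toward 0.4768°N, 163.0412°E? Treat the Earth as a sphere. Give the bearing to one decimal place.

Δλ = 163.0412 − 144.2712 = 18.7700°.
θ = atan2( sin Δλ · cos φ₂ , cos φ₁ · sin φ₂ − sin φ₁ · cos φ₂ · cos Δλ )
  = atan2(0.32176, -0.62697) = 152.833° → normalised to [0°, 360°): 152.833°.

152.8°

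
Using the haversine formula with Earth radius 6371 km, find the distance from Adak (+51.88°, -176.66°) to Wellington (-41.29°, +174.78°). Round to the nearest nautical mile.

Δλ = 174.78 − -176.66 = 351.44°; wrapped into (−180°, 180°]: -8.56°.
Δφ = -41.29 − 51.88 = -93.17°.
a = sin²(Δφ/2) + cos φ₁ · cos φ₂ · sin²(Δλ/2) = 0.530233.
c = 2·atan2(√a, √(1−a)) = 1.63130 rad → d = 6371·c ≈ 10393.00 km ≈ 5611.77 nmi.

5612 nmi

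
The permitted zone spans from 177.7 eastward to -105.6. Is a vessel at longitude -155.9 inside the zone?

Yes

Band width going east from +177.7° to -105.6°: ((-105.6 − 177.7) mod 360) = 76.7°.
Offset of -155.9° east of the west edge: ((-155.9 − 177.7) mod 360) = 26.4°.
26.4° ≤ 76.7° ⇒ inside.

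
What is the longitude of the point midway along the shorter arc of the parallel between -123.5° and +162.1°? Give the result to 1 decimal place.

-160.7°

Signed shortest Δλ from -123.5° to +162.1° is -74.4°.
Midpoint longitude = -123.5° + (-74.4°)/2 = -123.5° − 37.2° = -160.7°.
(The naïve average (-123.5 + +162.1)/2 = 19.3° is on the wrong side of the globe.)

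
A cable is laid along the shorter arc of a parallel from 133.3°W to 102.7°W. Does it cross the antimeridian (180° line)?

No

Signed shortest Δλ = ((-102.7 − -133.3 + 180) mod 360) − 180 = 30.6°.
Going east by 30.6° from -133.3° reaches -102.7° without touching 180°.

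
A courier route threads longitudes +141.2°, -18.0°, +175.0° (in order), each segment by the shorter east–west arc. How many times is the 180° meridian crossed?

1

Leg 1: +141.2° → -18.0°, shortest Δλ = -159.2° (west) — does not cross 180°.
Leg 2: -18.0° → +175.0°, shortest Δλ = -167.0° (west) — crosses 180°.
Total crossings: 1.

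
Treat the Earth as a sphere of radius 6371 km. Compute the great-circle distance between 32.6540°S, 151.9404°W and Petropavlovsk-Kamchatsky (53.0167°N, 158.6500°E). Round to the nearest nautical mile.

5753 nmi

Δλ = 158.6500 − -151.9404 = 310.5904°; wrapped into (−180°, 180°]: -49.4096°.
Δφ = 53.0167 − -32.6540 = 85.6707°.
a = sin²(Δφ/2) + cos φ₁ · cos φ₂ · sin²(Δλ/2) = 0.550729.
c = 2·atan2(√a, √(1−a)) = 1.67243 rad → d = 6371·c ≈ 10655.05 km ≈ 5753.27 nmi.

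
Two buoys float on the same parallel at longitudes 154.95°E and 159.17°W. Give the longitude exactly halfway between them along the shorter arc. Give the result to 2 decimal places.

Signed shortest Δλ from +154.95° to -159.17° is +45.88°.
Midpoint longitude = +154.95° + (+45.88°)/2 = +154.95° + 22.94° = +177.89°.
(The naïve average (+154.95 + -159.17)/2 = -2.11° is on the wrong side of the globe.)

177.89°E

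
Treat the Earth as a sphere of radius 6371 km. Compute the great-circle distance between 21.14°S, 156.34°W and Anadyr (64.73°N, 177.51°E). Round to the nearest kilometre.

9808 km

Δλ = 177.51 − -156.34 = 333.85°; wrapped into (−180°, 180°]: -26.15°.
Δφ = 64.73 − -21.14 = 85.87°.
a = sin²(Δφ/2) + cos φ₁ · cos φ₂ · sin²(Δλ/2) = 0.484367.
c = 2·atan2(√a, √(1−a)) = 1.53953 rad → d = 6371·c ≈ 9808.32 km.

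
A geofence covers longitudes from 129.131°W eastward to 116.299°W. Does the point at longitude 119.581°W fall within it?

Band width going east from -129.131° to -116.299°: ((-116.299 − -129.131) mod 360) = 12.832°.
Offset of -119.581° east of the west edge: ((-119.581 − -129.131) mod 360) = 9.550°.
9.550° ≤ 12.832° ⇒ inside.

Yes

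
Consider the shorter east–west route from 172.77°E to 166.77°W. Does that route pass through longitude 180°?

Naïve |-166.77 − 172.77| = 339.54° > 180°, so the shorter arc goes the other way round — across 180°.
Signed shortest Δλ = ((-166.77 − 172.77 + 180) mod 360) − 180 = 20.46°.
Going east by 20.46° from +172.77° passes through 180° before reaching -166.77°.

Yes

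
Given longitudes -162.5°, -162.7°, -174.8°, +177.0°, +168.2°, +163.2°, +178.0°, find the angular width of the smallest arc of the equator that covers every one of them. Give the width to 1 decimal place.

Sort the longitudes: -174.8°, -162.7°, -162.5°, +163.2°, +168.2°, +177.0°, +178.0°.
Eastward gaps between consecutive values (wrapping around): 12.1°, 0.2°, 325.7°, 5.0°, 8.8°, 1.0°, 7.2°.
Largest gap = 325.7° ⇒ minimal covering band is its complement: 360° − 325.7° = 34.3°.
Band runs from +163.2° eastward to -162.5°, crossing the antimeridian.

34.3°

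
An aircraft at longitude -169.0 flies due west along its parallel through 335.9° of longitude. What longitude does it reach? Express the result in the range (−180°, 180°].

-144.9°

Start at -169.0°; shift −335.9° → -504.9°.
-504.9° lies outside (−180°, 180°]; add 360° → -144.9°.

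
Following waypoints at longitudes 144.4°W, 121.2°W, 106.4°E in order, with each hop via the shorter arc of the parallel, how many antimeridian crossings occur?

1

Leg 1: -144.4° → -121.2°, shortest Δλ = 23.2° (east) — does not cross 180°.
Leg 2: -121.2° → +106.4°, shortest Δλ = -132.4° (west) — crosses 180°.
Total crossings: 1.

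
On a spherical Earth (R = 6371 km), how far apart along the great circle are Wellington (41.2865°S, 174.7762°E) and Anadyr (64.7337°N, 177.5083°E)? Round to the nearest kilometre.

Δλ = 177.5083 − 174.7762 = 2.7321°.
Δφ = 64.7337 − -41.2865 = 106.0202°.
a = sin²(Δφ/2) + cos φ₁ · cos φ₂ · sin²(Δλ/2) = 0.638170.
c = 2·atan2(√a, √(1−a)) = 1.85078 rad → d = 6371·c ≈ 11791.32 km.

11791 km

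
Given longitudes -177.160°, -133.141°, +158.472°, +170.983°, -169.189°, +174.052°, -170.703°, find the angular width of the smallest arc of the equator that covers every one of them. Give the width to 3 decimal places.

68.387°

Sort the longitudes: -177.160°, -170.703°, -169.189°, -133.141°, +158.472°, +170.983°, +174.052°.
Eastward gaps between consecutive values (wrapping around): 6.457°, 1.514°, 36.048°, 291.613°, 12.511°, 3.069°, 8.788°.
Largest gap = 291.613° ⇒ minimal covering band is its complement: 360° − 291.613° = 68.387°.
Band runs from +158.472° eastward to -133.141°, crossing the antimeridian.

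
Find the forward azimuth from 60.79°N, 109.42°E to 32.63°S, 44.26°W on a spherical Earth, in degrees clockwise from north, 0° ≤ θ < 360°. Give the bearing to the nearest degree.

317°

Δλ = -44.26 − 109.42 = -153.68°.
θ = atan2( sin Δλ · cos φ₂ , cos φ₁ · sin φ₂ − sin φ₁ · cos φ₂ · cos Δλ )
  = atan2(-0.37340, 0.39573) = -43.337° → normalised to [0°, 360°): 316.663°.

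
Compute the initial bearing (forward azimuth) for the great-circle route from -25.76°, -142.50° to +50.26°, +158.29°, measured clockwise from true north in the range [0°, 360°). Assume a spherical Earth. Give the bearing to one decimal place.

326.7°

Δλ = 158.29 − -142.50 = 300.79°; wrapped into (−180°, 180°]: -59.21°.
θ = atan2( sin Δλ · cos φ₂ , cos φ₁ · sin φ₂ − sin φ₁ · cos φ₂ · cos Δλ )
  = atan2(-0.54919, 0.83476) = -33.341° → normalised to [0°, 360°): 326.659°.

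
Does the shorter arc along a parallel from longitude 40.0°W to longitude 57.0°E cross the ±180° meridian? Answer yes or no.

No

Signed shortest Δλ = ((57.0 − -40.0 + 180) mod 360) − 180 = 97.0°.
Going east by 97.0° from -40.0° reaches +57.0° without touching 180°.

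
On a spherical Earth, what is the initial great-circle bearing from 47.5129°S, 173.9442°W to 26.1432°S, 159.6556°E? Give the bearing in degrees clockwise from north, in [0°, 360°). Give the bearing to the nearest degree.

Δλ = 159.6556 − -173.9442 = 333.5998°; wrapped into (−180°, 180°]: -26.4002°.
θ = atan2( sin Δλ · cos φ₂ , cos φ₁ · sin φ₂ − sin φ₁ · cos φ₂ · cos Δλ )
  = atan2(-0.39915, 0.29535) = -53.501° → normalised to [0°, 360°): 306.499°.

306°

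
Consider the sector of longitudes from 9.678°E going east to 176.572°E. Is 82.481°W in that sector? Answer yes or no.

No

Band width going east from +9.678° to +176.572°: ((176.572 − 9.678) mod 360) = 166.894°.
Offset of -82.481° east of the west edge: ((-82.481 − 9.678) mod 360) = 267.841°.
267.841° > 166.894° ⇒ outside.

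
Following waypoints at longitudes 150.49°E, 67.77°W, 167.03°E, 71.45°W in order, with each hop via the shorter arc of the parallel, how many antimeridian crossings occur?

3

Leg 1: +150.49° → -67.77°, shortest Δλ = 141.74° (east) — crosses 180°.
Leg 2: -67.77° → +167.03°, shortest Δλ = -125.2° (west) — crosses 180°.
Leg 3: +167.03° → -71.45°, shortest Δλ = 121.52° (east) — crosses 180°.
Total crossings: 3.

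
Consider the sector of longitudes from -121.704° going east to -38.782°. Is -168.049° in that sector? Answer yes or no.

Band width going east from -121.704° to -38.782°: ((-38.782 − -121.704) mod 360) = 82.922°.
Offset of -168.049° east of the west edge: ((-168.049 − -121.704) mod 360) = 313.655°.
313.655° > 82.922° ⇒ outside.

No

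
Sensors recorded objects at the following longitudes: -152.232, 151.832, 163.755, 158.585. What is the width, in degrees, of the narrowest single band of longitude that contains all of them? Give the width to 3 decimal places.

55.936°

Sort the longitudes: -152.232°, +151.832°, +158.585°, +163.755°.
Eastward gaps between consecutive values (wrapping around): 304.064°, 6.753°, 5.170°, 44.013°.
Largest gap = 304.064° ⇒ minimal covering band is its complement: 360° − 304.064° = 55.936°.
Band runs from +151.832° eastward to -152.232°, crossing the antimeridian.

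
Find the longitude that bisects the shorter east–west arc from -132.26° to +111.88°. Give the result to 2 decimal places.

Signed shortest Δλ from -132.26° to +111.88° is -115.86°.
Midpoint longitude = -132.26° + (-115.86°)/2 = -132.26° − 57.93° = -190.19°.
Normalise into (−180°, 180°]: +169.81°.
(The naïve average (-132.26 + +111.88)/2 = -10.19° is on the wrong side of the globe.)

+169.81°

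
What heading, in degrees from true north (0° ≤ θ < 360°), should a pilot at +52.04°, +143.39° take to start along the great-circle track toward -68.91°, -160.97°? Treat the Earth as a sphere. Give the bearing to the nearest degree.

Δλ = -160.97 − 143.39 = -304.36°; wrapped into (−180°, 180°]: 55.64°.
θ = atan2( sin Δλ · cos φ₂ , cos φ₁ · sin φ₂ − sin φ₁ · cos φ₂ · cos Δλ )
  = atan2(0.29705, -0.73403) = 157.968° → normalised to [0°, 360°): 157.968°.

158°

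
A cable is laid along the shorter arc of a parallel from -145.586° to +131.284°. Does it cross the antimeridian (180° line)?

Yes

Naïve |131.284 − -145.586| = 276.87° > 180°, so the shorter arc goes the other way round — across 180°.
Signed shortest Δλ = ((131.284 − -145.586 + 180) mod 360) − 180 = -83.13°.
Going west by 83.13° from -145.586° passes through 180° before reaching +131.284°.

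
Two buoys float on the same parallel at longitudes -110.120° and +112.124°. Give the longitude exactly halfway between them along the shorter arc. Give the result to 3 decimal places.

Signed shortest Δλ from -110.120° to +112.124° is -137.756°.
Midpoint longitude = -110.120° + (-137.756°)/2 = -110.120° − 68.878° = -178.998°.
(The naïve average (-110.120 + +112.124)/2 = 1.002° is on the wrong side of the globe.)

-178.998°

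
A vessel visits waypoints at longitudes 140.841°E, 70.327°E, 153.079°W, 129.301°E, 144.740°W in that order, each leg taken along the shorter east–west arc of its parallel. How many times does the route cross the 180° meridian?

3

Leg 1: +140.841° → +70.327°, shortest Δλ = -70.514° (west) — does not cross 180°.
Leg 2: +70.327° → -153.079°, shortest Δλ = 136.594° (east) — crosses 180°.
Leg 3: -153.079° → +129.301°, shortest Δλ = -77.62° (west) — crosses 180°.
Leg 4: +129.301° → -144.740°, shortest Δλ = 85.959° (east) — crosses 180°.
Total crossings: 3.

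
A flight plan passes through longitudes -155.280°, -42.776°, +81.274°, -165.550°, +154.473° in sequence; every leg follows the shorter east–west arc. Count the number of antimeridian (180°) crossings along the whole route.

Leg 1: -155.280° → -42.776°, shortest Δλ = 112.504° (east) — does not cross 180°.
Leg 2: -42.776° → +81.274°, shortest Δλ = 124.05° (east) — does not cross 180°.
Leg 3: +81.274° → -165.550°, shortest Δλ = 113.176° (east) — crosses 180°.
Leg 4: -165.550° → +154.473°, shortest Δλ = -39.977° (west) — crosses 180°.
Total crossings: 2.

2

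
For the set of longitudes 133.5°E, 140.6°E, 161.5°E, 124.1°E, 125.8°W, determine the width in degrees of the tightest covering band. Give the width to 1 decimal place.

110.1°

Sort the longitudes: -125.8°, +124.1°, +133.5°, +140.6°, +161.5°.
Eastward gaps between consecutive values (wrapping around): 249.9°, 9.4°, 7.1°, 20.9°, 72.7°.
Largest gap = 249.9° ⇒ minimal covering band is its complement: 360° − 249.9° = 110.1°.
Band runs from +124.1° eastward to -125.8°, crossing the antimeridian.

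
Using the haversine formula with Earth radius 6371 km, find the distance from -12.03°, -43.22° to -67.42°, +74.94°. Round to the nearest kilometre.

9911 km

Δλ = 74.94 − -43.22 = 118.16°.
Δφ = -67.42 − -12.03 = -55.39°.
a = sin²(Δφ/2) + cos φ₁ · cos φ₂ · sin²(Δλ/2) = 0.492392.
c = 2·atan2(√a, √(1−a)) = 1.55558 rad → d = 6371·c ≈ 9910.60 km.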